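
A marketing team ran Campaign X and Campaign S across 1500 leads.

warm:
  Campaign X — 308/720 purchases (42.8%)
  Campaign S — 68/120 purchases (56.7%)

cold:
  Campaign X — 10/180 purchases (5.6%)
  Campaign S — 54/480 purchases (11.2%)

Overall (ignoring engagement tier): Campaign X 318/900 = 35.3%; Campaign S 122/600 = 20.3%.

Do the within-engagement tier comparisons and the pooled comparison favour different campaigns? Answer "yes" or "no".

yes

Within each engagement tier level (warm 42.8% vs 56.7%; cold 5.6% vs 11.2%), Campaign S has the higher rate every time. Pooled: 35.3% vs 20.3% — Campaign X has the higher rate overall. The two comparisons disagree.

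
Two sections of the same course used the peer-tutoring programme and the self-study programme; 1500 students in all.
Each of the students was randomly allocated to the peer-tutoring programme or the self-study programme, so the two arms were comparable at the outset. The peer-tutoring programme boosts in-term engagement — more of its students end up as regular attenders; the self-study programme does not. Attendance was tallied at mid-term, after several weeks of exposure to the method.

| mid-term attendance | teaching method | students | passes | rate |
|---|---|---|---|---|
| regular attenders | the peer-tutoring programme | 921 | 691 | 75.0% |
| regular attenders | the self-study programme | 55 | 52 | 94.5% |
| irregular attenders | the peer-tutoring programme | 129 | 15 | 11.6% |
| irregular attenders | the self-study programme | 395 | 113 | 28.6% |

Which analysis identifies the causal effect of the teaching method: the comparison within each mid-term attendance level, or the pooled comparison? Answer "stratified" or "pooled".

Within every mid-term attendance level the self-study programme has the higher rate, yet pooled the peer-tutoring programme does — Simpson's reversal.
Mid-term attendance here is a post-treatment variable shaped by the teaching method; conditioning on it would introduce bias rather than remove it. The overall comparison is the causal one.
Pooled: the peer-tutoring programme 67.2% vs the self-study programme 36.7%; the peer-tutoring programme is higher overall.

pooled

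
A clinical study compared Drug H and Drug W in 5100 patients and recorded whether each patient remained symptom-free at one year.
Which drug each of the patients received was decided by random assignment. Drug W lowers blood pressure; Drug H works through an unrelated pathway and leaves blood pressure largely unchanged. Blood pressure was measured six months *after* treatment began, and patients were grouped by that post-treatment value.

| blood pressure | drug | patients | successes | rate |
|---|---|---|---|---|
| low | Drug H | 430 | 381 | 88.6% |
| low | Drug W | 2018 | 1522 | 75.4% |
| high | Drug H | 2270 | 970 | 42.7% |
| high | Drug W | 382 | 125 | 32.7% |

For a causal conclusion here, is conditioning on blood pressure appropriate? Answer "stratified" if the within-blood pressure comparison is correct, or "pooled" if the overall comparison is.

Stratifying would compare drugs among patients the drugs themselves sorted into blood pressure groups — a form of selection on an intermediate. The unconditioned pooled rates give the total causal effect.
Pooled: Drug H 50.0% vs Drug W 68.6%; Drug W is higher overall.

pooled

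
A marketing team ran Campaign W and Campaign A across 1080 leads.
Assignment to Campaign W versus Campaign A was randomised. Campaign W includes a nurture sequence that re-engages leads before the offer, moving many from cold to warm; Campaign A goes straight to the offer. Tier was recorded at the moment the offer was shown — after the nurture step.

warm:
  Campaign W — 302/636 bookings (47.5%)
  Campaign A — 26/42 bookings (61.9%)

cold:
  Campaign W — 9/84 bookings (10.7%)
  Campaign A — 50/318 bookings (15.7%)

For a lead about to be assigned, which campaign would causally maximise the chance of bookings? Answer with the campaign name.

Campaign A is higher inside every engagement tier stratum but Campaign W is higher in aggregate. Whether to stratify depends on how engagement tier relates to the campaign.
Engagement tier is recorded after the campaign and is itself shifted by it — it sits on the causal path from campaign to outcome. Conditioning on a mediator would strip out part of the effect we want; the pooled comparison gives the total causal effect.
Pooled: Campaign W 43.2% vs Campaign A 21.1%; Campaign W is higher overall.

Campaign W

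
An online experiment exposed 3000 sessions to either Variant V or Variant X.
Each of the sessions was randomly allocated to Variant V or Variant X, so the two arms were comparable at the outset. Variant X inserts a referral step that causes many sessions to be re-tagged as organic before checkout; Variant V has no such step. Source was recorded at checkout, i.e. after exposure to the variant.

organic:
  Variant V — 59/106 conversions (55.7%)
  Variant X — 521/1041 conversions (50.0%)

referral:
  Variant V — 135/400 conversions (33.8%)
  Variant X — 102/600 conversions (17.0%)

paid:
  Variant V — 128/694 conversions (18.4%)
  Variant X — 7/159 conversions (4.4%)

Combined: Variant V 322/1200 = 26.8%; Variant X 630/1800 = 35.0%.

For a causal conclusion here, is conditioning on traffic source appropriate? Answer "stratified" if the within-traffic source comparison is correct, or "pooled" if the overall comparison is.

Within every traffic source level Variant V has the higher rate, yet pooled Variant X does — Simpson's reversal.
The distribution of traffic source is itself part of what the variant does — it is an intermediate outcome. Holding it fixed would remove that part of the effect; the total effect is the pooled difference.
Pooled: Variant V 26.8% vs Variant X 35.0%; Variant X is higher overall.

pooled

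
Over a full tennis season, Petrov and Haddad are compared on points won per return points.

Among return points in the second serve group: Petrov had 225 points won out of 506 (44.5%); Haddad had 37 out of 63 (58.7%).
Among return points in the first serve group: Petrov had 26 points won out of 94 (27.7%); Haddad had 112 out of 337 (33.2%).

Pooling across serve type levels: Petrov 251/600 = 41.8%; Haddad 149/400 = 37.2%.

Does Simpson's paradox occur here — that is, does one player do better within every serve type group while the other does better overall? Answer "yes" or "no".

yes

Within each serve type level (second serve 44.5% vs 58.7%; first serve 27.7% vs 33.2%), Haddad has the higher rate every time. Pooled: 41.8% vs 37.2% — Petrov has the higher rate overall. The two comparisons disagree.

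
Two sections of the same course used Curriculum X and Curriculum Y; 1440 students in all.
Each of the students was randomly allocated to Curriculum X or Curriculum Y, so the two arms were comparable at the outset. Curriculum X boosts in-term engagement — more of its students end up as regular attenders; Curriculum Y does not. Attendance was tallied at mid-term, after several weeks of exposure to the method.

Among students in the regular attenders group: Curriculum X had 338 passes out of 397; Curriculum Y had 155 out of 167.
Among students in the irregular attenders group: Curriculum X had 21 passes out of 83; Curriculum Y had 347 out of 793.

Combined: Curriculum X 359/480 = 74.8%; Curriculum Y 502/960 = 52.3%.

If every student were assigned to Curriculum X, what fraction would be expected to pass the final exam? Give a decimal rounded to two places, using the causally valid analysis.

Mid-term attendance is recorded after the teaching method and is itself shifted by it — it sits on the causal path from teaching method to outcome. Conditioning on a mediator would strip out part of the effect we want; the pooled comparison gives the total causal effect.
So P(outcome | do(Curriculum X)) is just the pooled rate for Curriculum X: 359/480 = 0.748.

0.75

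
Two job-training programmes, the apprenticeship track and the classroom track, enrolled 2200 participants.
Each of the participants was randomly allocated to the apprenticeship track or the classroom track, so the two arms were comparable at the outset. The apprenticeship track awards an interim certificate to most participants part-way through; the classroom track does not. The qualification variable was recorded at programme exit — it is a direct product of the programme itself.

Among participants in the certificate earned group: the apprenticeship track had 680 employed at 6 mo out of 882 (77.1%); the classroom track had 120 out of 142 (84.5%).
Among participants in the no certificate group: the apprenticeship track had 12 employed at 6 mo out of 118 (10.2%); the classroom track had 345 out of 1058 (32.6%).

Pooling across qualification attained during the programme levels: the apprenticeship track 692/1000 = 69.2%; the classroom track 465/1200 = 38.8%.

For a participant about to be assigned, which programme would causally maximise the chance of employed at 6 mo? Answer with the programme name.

Qualification attained during the programme here is a post-treatment variable shaped by the programme; conditioning on it would introduce bias rather than remove it. The overall comparison is the causal one.
Pooled: the apprenticeship track 69.2% vs the classroom track 38.8%; the apprenticeship track is higher overall.

the apprenticeship track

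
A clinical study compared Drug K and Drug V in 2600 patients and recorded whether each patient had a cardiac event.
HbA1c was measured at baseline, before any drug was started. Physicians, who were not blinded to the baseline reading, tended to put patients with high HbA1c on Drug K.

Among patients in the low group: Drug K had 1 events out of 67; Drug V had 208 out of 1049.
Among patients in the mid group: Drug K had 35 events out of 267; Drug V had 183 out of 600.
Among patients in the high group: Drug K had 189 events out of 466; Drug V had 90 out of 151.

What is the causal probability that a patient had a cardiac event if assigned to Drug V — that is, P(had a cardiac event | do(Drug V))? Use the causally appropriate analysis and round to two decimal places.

Here HbA1c is a common cause — it drives both which drug a case falls under and the outcome. The crude comparison mixes populations; the stratum-specific rates are the causally relevant ones.
Standardising Drug V to the population HbA1c mix: 0.429·208/1049 + 0.333·183/600 + 0.237·90/151 = 0.328.

0.33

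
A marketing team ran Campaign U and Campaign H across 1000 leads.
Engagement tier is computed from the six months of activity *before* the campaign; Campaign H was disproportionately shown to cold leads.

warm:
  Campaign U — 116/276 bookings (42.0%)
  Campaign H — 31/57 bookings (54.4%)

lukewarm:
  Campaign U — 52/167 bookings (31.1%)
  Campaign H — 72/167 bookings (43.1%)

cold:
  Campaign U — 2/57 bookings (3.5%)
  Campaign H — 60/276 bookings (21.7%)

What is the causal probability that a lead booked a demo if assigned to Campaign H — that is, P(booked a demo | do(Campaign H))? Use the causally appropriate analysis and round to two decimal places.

0.40

Campaign H is higher inside every engagement tier stratum but Campaign U is higher in aggregate. Whether to stratify depends on how engagement tier relates to the campaign.
Nothing the campaign does changes engagement tier; the imbalance is an allocation artefact. With engagement tier also predicting the outcome, the pooled figure is confounded, and the within-stratum comparison is the causal one.
Standardising Campaign H to the population engagement tier mix: 0.333·31/57 + 0.334·72/167 + 0.333·60/276 = 0.397.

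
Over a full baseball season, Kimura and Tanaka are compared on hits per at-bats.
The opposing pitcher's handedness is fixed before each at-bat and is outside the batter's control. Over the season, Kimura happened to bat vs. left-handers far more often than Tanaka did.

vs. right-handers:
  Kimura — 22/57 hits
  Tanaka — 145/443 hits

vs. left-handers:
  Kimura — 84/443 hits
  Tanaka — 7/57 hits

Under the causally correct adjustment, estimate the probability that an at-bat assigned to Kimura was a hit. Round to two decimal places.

0.29

The pitcher handedness-specific comparison favours Kimura throughout, but the pooled figures favour Tanaka. The question is whether to condition on pitcher handedness.
Nothing the player does changes pitcher handedness; the imbalance is an allocation artefact. With pitcher handedness also predicting the outcome, the pooled figure is confounded, and the within-stratum comparison is the causal one.
Standardising Kimura to the population pitcher handedness mix: 0.500·22/57 + 0.500·84/443 = 0.288.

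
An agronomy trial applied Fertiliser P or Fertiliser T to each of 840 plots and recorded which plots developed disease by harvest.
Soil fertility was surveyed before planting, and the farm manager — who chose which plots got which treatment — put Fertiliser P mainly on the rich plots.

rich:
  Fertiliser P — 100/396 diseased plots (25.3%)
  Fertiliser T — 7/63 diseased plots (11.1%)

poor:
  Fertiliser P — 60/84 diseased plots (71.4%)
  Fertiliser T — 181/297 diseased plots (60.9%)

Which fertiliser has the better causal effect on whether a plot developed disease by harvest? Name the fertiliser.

Here soil fertility is a common cause — it drives both which fertiliser a case falls under and the outcome. The crude comparison mixes populations; the stratum-specific rates are the causally relevant ones.
Within each level — rich: 25.3% vs 11.1%; poor: 71.4% vs 60.9% — Fertiliser T is lower every time.

Fertiliser T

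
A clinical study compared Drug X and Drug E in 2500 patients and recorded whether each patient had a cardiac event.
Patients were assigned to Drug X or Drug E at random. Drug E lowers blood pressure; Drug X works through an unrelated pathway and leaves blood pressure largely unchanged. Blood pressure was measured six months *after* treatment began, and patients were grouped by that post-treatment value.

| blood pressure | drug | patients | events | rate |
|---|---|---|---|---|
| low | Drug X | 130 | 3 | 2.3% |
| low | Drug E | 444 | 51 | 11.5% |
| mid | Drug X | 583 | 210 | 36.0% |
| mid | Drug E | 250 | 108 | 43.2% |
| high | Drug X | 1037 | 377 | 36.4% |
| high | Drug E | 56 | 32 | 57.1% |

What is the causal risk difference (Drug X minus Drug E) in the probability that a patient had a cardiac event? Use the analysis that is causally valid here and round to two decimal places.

+0.08

The blood pressure-specific comparison favours Drug X throughout, but the pooled figures favour Drug E. The question is whether to condition on blood pressure.
Blood pressure here is a post-treatment variable shaped by the drug; conditioning on it would introduce bias rather than remove it. The overall comparison is the causal one.
The causal difference is the pooled difference: 0.337 − 0.255 = +0.082.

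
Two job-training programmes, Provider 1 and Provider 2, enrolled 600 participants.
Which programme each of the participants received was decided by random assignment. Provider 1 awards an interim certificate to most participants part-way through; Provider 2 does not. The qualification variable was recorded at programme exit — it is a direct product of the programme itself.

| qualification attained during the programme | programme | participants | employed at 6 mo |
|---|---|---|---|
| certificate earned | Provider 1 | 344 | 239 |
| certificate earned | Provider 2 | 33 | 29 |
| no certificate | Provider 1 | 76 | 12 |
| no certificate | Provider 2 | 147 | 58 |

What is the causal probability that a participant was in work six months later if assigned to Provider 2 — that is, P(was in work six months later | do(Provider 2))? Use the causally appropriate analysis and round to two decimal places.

Provider 2 is higher inside every qualification attained during the programme stratum but Provider 1 is higher in aggregate. Whether to stratify depends on how qualification attained during the programme relates to the programme.
Qualification attained during the programme is downstream of the programme. One should not condition on a consequence of treatment, so the overall rates are the right comparison.
So P(outcome | do(Provider 2)) is just the pooled rate for Provider 2: 87/180 = 0.483.

0.48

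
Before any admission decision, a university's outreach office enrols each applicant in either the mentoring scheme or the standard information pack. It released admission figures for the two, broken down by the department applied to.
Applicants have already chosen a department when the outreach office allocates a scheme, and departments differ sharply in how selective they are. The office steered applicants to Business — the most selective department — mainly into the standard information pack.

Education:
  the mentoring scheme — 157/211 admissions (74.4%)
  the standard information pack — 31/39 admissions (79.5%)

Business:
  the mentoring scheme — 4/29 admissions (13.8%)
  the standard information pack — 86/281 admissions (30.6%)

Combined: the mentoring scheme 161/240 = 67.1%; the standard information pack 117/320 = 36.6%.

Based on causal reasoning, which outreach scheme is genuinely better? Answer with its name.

the standard information pack

The stratified and pooled comparisons disagree (the standard information pack wins within each department; the mentoring scheme wins overall), so the answer turns on the causal role of department.
Department is set before the outreach scheme has any effect — it is not caused by the outreach scheme — and it independently drives the outcome. That makes it a confounder, so the causal comparison is within department levels.
Within each level — Education: 74.4% vs 79.5%; Business: 13.8% vs 30.6% — the standard information pack is higher every time.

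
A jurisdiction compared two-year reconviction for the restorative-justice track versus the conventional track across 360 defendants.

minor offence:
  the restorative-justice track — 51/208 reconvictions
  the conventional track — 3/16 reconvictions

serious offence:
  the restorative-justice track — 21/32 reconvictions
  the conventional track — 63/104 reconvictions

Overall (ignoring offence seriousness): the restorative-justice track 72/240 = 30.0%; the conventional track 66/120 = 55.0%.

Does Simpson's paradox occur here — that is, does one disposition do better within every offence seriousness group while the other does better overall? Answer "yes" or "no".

Within each offence seriousness level (minor offence 24.5% vs 18.8%; serious offence 65.6% vs 60.6%), the conventional track has the lower rate every time. Pooled: 30.0% vs 55.0% — the restorative-justice track has the lower rate overall. The two comparisons disagree.

yes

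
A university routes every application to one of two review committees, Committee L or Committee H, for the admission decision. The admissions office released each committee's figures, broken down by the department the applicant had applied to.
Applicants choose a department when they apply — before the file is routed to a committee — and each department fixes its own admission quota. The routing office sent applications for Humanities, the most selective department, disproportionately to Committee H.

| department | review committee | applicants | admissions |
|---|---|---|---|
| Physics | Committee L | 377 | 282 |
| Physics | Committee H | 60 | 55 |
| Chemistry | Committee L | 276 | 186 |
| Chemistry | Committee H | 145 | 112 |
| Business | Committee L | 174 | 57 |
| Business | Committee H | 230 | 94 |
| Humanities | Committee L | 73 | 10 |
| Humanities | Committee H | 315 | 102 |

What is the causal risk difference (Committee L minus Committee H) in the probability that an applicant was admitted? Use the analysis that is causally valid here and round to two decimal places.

-0.13

The stratified and pooled comparisons disagree (Committee H wins within each department; Committee L wins overall), so the answer turns on the causal role of department.
Department satisfies the back-door criterion: it is not a descendant of the review committee, and it blocks the spurious path from review committee to outcome. Adjusting for it (i.e., using the within-department rates) gives the causal effect.
Adjusting over the population distribution of department: 0.265·(0.748−0.917) + 0.255·(0.674−0.772) + 0.245·(0.328−0.409) + 0.235·(0.137−0.324) = -0.134.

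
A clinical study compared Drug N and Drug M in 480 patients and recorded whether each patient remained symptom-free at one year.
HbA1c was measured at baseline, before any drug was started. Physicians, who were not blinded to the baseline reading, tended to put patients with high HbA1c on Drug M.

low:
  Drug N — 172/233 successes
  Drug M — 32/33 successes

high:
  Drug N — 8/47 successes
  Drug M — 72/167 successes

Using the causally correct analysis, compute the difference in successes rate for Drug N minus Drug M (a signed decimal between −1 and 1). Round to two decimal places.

-0.24

The HbA1c-specific comparison favours Drug M throughout, but the pooled figures favour Drug N. The question is whether to condition on HbA1c.
HbA1c is set before the drug has any effect — it is not caused by the drug — and it independently drives the outcome. That makes it a confounder, so the causal comparison is within HbA1c levels.
Adjusting over the population distribution of HbA1c: 0.554·(0.738−0.970) + 0.446·(0.170−0.431) = -0.245.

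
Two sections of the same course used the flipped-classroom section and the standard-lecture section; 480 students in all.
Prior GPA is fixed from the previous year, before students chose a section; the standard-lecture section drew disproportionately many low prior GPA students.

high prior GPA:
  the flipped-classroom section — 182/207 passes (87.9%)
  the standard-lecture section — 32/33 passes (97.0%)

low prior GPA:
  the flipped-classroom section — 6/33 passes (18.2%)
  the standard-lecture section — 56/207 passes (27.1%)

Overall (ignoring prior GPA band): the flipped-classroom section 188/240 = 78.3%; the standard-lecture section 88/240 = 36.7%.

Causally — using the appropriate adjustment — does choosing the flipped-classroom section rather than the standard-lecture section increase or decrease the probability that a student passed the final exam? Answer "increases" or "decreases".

decreases

The prior GPA band-specific comparison favours the standard-lecture section throughout, but the pooled figures favour the flipped-classroom section. The question is whether to condition on prior GPA band.
Prior GPA band is set before the teaching method has any effect — it is not caused by the teaching method — and it independently drives the outcome. That makes it a confounder, so the causal comparison is within prior GPA band levels.
Within each level — high prior GPA: 87.9% vs 97.0%; low prior GPA: 18.2% vs 27.1% — the standard-lecture section is higher every time.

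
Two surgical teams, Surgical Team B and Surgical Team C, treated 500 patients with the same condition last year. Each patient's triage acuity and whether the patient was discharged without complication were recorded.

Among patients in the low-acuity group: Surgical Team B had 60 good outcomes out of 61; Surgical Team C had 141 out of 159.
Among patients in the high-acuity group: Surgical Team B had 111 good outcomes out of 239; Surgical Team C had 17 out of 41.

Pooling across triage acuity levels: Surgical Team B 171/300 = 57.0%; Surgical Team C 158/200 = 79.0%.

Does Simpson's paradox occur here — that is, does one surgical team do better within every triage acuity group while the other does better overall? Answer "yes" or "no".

Within each triage acuity level (low-acuity 98.4% vs 88.7%; high-acuity 46.4% vs 41.5%), Surgical Team B has the higher rate every time. Pooled: 57.0% vs 79.0% — Surgical Team C has the higher rate overall. The two comparisons disagree.

yes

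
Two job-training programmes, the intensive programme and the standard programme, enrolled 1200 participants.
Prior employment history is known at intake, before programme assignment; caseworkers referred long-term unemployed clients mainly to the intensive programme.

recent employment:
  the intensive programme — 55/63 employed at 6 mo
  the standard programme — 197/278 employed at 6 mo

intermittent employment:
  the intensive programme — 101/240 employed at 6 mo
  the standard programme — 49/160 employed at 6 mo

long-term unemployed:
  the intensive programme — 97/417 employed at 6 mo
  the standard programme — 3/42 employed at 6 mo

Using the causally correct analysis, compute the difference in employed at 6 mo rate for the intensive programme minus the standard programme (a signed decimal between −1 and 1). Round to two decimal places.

Prior employment history satisfies the back-door criterion: it is not a descendant of the programme, and it blocks the spurious path from programme to outcome. Adjusting for it (i.e., using the within-prior employment history rates) gives the causal effect.
Adjusting over the population distribution of prior employment history: 0.284·(0.873−0.709) + 0.333·(0.421−0.306) + 0.383·(0.233−0.071) = +0.147.

+0.15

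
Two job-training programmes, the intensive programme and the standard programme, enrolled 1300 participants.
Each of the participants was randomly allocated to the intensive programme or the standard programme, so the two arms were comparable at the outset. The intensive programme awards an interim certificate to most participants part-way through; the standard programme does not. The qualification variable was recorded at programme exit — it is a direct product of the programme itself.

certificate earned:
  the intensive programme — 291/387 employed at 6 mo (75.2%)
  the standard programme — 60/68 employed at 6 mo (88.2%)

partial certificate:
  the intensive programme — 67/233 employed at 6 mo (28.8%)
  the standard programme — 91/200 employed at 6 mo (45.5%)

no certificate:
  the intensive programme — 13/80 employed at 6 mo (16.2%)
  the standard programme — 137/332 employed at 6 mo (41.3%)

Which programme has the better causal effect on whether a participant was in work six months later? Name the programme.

the intensive programme

the standard programme is higher inside every qualification attained during the programme stratum but the intensive programme is higher in aggregate. Whether to stratify depends on how qualification attained during the programme relates to the programme.
Stratifying would compare programmes among participants the programmes themselves sorted into qualification attained during the programme groups — a form of selection on an intermediate. The unconditioned pooled rates give the total causal effect.
Pooled: the intensive programme 53.0% vs the standard programme 48.0%; the intensive programme is higher overall.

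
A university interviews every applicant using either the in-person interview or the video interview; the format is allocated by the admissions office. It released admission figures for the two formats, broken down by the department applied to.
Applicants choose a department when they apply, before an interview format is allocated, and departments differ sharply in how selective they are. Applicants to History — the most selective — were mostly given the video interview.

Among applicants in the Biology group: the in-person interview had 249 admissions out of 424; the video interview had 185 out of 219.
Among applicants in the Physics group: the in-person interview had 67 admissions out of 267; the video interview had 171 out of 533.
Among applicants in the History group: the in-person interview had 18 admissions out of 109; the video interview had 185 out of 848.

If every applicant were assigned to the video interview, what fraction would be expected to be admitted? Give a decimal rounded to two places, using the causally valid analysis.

Here department is a common cause — it drives both which interview format a case falls under and the outcome. The crude comparison mixes populations; the stratum-specific rates are the causally relevant ones.
Standardising the video interview to the population department mix: 0.268·185/219 + 0.333·171/533 + 0.399·185/848 = 0.420.

0.42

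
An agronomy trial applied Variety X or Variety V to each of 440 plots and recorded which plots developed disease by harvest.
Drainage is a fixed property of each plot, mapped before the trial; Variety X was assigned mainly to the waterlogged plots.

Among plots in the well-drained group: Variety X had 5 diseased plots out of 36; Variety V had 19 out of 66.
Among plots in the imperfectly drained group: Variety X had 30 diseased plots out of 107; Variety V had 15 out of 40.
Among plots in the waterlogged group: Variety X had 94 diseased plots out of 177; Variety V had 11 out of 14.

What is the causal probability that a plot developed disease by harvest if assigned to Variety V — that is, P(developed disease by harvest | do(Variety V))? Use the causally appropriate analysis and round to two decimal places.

0.53

Nothing the variety does changes field drainage; the imbalance is an allocation artefact. With field drainage also predicting the outcome, the pooled figure is confounded, and the within-stratum comparison is the causal one.
Standardising Variety V to the population field drainage mix: 0.232·19/66 + 0.334·15/40 + 0.434·11/14 = 0.533.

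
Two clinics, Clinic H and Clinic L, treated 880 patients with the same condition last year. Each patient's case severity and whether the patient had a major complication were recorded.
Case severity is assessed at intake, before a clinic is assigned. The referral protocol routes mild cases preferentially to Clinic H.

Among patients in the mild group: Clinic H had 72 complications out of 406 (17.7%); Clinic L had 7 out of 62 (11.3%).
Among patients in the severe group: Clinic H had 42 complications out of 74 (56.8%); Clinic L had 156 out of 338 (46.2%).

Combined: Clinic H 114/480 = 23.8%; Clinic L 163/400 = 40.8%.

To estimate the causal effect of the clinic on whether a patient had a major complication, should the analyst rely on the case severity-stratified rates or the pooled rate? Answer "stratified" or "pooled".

The case severity-specific comparison favours Clinic L throughout, but the pooled figures favour Clinic H. The question is whether to condition on case severity.
Case severity differs across clinics for reasons unrelated to any effect of the clinic itself, and it separately predicts the outcome — a classic confounder. We must compare within case severity levels.
Within each level — mild: 17.7% vs 11.3%; severe: 56.8% vs 46.2% — Clinic L is lower every time.

stratified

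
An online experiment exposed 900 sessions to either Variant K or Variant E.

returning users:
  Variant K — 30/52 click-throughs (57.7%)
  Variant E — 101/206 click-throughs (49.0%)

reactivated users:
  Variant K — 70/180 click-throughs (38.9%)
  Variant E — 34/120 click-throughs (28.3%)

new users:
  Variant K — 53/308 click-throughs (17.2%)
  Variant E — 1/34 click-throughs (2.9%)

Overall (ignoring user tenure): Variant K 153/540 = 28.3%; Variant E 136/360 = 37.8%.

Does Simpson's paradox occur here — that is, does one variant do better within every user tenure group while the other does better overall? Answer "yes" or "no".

yes

Within each user tenure level (returning users 57.7% vs 49.0%; reactivated users 38.9% vs 28.3%; new users 17.2% vs 2.9%), Variant K has the higher rate every time. Pooled: 28.3% vs 37.8% — Variant E has the higher rate overall. The two comparisons disagree.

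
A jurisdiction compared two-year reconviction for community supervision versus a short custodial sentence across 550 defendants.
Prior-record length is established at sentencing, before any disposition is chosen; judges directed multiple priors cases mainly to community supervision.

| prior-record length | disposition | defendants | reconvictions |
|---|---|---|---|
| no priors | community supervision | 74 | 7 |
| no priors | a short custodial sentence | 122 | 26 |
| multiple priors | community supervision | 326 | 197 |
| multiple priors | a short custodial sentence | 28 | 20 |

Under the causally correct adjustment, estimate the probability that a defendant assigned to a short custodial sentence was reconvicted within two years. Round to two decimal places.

0.54

community supervision is lower inside every prior-record length stratum but a short custodial sentence is lower in aggregate. Whether to stratify depends on how prior-record length relates to the disposition.
Prior-record length is set before the disposition has any effect — it is not caused by the disposition — and it independently drives the outcome. That makes it a confounder, so the causal comparison is within prior-record length levels.
Standardising a short custodial sentence to the population prior-record length mix: 0.356·26/122 + 0.644·20/28 = 0.536.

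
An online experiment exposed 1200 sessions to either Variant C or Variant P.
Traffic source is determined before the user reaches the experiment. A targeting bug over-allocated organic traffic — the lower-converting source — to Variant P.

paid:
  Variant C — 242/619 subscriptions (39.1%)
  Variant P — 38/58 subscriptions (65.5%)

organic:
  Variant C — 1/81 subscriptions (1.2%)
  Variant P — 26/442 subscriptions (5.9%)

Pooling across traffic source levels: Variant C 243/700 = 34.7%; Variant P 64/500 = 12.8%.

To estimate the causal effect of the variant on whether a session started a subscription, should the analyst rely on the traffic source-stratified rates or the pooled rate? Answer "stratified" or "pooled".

stratified

The imbalance in traffic source arose from how sessions were allocated, not from anything the variant did; and traffic source independently affects the outcome. The pooled gap is confounded — condition on traffic source.
Within each level — paid: 39.1% vs 65.5%; organic: 1.2% vs 5.9% — Variant P is higher every time.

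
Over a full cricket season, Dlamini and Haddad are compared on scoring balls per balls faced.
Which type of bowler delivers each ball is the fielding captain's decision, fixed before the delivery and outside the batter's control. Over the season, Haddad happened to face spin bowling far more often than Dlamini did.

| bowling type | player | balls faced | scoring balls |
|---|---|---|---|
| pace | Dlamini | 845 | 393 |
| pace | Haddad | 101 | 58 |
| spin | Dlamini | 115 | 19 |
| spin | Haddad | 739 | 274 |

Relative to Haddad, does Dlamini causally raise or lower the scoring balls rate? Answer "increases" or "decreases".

Haddad is higher inside every bowling type stratum but Dlamini is higher in aggregate. Whether to stratify depends on how bowling type relates to the player.
Here bowling type is a common cause — it drives both which player a case falls under and the outcome. The crude comparison mixes populations; the stratum-specific rates are the causally relevant ones.
Within each level — pace: 46.5% vs 57.4%; spin: 16.5% vs 37.1% — Haddad is higher every time.

decreases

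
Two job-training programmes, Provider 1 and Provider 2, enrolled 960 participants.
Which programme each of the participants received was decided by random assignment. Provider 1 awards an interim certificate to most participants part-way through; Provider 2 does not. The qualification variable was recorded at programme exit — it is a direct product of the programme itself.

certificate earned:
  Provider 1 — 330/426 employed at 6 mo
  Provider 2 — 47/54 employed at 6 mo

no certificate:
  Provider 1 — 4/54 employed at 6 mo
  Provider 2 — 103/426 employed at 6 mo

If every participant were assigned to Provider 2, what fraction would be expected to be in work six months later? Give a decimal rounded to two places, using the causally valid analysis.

0.31

Qualification attained during the programme here is a post-treatment variable shaped by the programme; conditioning on it would introduce bias rather than remove it. The overall comparison is the causal one.
So P(outcome | do(Provider 2)) is just the pooled rate for Provider 2: 150/480 = 0.312.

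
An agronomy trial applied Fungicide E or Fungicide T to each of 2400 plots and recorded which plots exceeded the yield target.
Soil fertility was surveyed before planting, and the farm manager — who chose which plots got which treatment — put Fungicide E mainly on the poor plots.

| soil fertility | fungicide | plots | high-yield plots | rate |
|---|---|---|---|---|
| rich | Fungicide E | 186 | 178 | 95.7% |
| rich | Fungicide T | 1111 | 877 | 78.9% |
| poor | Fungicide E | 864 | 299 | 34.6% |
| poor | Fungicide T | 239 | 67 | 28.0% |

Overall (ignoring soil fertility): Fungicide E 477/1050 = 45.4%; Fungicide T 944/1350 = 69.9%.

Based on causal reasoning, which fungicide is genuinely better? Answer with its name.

The soil fertility-specific comparison favours Fungicide E throughout, but the pooled figures favour Fungicide T. The question is whether to condition on soil fertility.
Here soil fertility is a common cause — it drives both which fungicide a case falls under and the outcome. The crude comparison mixes populations; the stratum-specific rates are the causally relevant ones.
Within each level — rich: 95.7% vs 78.9%; poor: 34.6% vs 28.0% — Fungicide E is higher every time.

Fungicide E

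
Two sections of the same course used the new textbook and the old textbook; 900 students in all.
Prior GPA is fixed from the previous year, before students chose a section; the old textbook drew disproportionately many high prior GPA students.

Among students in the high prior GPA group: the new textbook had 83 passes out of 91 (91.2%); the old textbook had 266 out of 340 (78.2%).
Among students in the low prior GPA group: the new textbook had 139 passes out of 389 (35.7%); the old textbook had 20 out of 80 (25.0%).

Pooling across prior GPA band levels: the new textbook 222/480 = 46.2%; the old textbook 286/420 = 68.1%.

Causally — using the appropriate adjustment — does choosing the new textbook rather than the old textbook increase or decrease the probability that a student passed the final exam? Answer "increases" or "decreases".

The imbalance in prior GPA band arose from how students were allocated, not from anything the teaching method did; and prior GPA band independently affects the outcome. The pooled gap is confounded — condition on prior GPA band.
Within each level — high prior GPA: 91.2% vs 78.2%; low prior GPA: 35.7% vs 25.0% — the new textbook is higher every time.

increases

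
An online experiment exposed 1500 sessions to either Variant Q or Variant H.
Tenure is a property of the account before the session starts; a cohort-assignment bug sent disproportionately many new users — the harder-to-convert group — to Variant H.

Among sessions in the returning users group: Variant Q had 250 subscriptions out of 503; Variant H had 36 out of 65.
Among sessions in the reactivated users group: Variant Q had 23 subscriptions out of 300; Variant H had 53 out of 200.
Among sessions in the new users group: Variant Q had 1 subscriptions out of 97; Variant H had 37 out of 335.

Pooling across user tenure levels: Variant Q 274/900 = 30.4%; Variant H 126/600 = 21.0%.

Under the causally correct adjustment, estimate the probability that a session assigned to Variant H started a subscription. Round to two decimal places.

0.33

The user tenure-specific comparison favours Variant H throughout, but the pooled figures favour Variant Q. The question is whether to condition on user tenure.
Nothing the variant does changes user tenure; the imbalance is an allocation artefact. With user tenure also predicting the outcome, the pooled figure is confounded, and the within-stratum comparison is the causal one.
Standardising Variant H to the population user tenure mix: 0.379·36/65 + 0.333·53/200 + 0.288·37/335 = 0.330.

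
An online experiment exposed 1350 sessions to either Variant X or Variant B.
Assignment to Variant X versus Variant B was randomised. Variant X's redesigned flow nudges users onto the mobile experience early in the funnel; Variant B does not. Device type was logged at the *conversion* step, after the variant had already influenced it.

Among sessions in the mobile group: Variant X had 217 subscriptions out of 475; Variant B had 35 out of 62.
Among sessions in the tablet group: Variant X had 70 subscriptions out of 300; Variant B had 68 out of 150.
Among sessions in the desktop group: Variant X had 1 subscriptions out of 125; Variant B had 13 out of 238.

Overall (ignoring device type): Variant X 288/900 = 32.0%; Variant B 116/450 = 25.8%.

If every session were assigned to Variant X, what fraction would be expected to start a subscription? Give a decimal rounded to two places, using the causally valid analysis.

The stratified and pooled comparisons disagree (Variant B wins within each device type; Variant X wins overall), so the answer turns on the causal role of device type.
Device type is recorded after the variant and is itself shifted by it — it sits on the causal path from variant to outcome. Conditioning on a mediator would strip out part of the effect we want; the pooled comparison gives the total causal effect.
So P(outcome | do(Variant X)) is just the pooled rate for Variant X: 288/900 = 0.320.

0.32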